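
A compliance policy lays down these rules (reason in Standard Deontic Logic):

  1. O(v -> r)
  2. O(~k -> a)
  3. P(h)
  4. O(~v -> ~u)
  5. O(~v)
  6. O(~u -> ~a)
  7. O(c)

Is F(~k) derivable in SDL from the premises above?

Premise 5 gives O(~v).
Applying K to premise 4 (O(~v -> ~u)) and O(~v) yields O(~u).
Applying K to premise 6 (O(~u -> ~a)) and O(~u) yields O(~a).
Premise 2 is O(~k -> a); contrapositively O(~a -> k). Since O(~a) holds, K gives O(k).
Premises 1, 3, 7 do not contribute to this derivation.
So O(k) holds, i.e. F(~k). The claim follows.

Yes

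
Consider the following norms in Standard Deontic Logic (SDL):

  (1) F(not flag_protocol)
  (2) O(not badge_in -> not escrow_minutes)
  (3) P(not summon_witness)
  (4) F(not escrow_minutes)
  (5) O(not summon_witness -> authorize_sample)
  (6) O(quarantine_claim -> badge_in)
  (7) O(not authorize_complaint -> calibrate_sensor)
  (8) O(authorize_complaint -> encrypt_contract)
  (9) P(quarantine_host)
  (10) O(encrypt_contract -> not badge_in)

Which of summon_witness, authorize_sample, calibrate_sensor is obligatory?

F(not escrow_minutes) at premise 4 means O(escrow_minutes).
Premise 2, O(not badge_in -> not escrow_minutes), contraposes to O(escrow_minutes -> badge_in); with O(escrow_minutes) we get O(badge_in).
Premise 10 is O(encrypt_contract -> not badge_in); contrapositively O(badge_in -> not encrypt_contract). Since O(badge_in) holds, K gives O(not encrypt_contract).
The contrapositive of premise 8 (O(authorize_complaint -> encrypt_contract)) is O(not encrypt_contract -> not authorize_complaint), and O(not encrypt_contract) is already established, so O(not authorize_complaint).
From O(not authorize_complaint) and premise 7, O(not authorize_complaint -> calibrate_sensor), we obtain O(calibrate_sensor).
So O(calibrate_sensor) holds — calibrate_sensor is obligatory. None of the other listed options is made obligatory by any chain of premises.

calibrate_sensor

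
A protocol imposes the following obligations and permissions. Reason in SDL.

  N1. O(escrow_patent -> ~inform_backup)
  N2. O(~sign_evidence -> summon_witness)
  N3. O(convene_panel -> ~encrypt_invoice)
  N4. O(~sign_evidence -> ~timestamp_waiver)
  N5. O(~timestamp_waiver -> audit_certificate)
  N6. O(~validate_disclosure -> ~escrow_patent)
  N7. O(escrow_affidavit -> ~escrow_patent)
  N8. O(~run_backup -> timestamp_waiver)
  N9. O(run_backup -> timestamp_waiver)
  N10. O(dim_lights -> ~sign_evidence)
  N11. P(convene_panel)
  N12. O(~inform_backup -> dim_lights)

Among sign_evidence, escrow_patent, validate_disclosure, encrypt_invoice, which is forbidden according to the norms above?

escrow_patent

Premises 9 and 8 cover both cases: O(run_backup -> timestamp_waiver) and O(~run_backup -> timestamp_waiver). Since run_backup ∨ ~run_backup is a tautology, O(timestamp_waiver) follows.
Premise 4, O(~sign_evidence -> ~timestamp_waiver), contraposes to O(timestamp_waiver -> sign_evidence); with O(timestamp_waiver) we get O(sign_evidence).
The contrapositive of premise 10 (O(dim_lights -> ~sign_evidence)) is O(sign_evidence -> ~dim_lights), and O(sign_evidence) is already established, so O(~dim_lights).
The contrapositive of premise 12 (O(~inform_backup -> dim_lights)) is O(~dim_lights -> inform_backup), and O(~dim_lights) is already established, so O(inform_backup).
The contrapositive of premise 1 (O(escrow_patent -> ~inform_backup)) is O(inform_backup -> ~escrow_patent), and O(inform_backup) is already established, so O(~escrow_patent).
So O(~escrow_patent) holds, i.e. escrow_patent is forbidden. None of the other listed options is forbidden under the premises.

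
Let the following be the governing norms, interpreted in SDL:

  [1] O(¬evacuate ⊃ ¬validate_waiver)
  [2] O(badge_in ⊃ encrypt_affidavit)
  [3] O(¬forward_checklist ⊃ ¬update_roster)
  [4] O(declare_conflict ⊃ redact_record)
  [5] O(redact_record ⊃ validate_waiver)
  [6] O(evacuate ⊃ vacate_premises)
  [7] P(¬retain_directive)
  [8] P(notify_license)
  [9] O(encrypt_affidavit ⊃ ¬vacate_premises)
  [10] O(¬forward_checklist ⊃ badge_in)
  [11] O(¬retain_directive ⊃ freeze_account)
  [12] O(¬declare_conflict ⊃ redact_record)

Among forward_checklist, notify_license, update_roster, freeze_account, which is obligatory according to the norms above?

Premises 4 and 12 are O(declare_conflict ⊃ redact_record) and O(¬declare_conflict ⊃ redact_record); every ideal world satisfies declare_conflict or ¬declare_conflict, so in either case redact_record holds — hence O(redact_record).
With premise 5, O(redact_record ⊃ validate_waiver), the K-axiom yields O(validate_waiver).
Premise 1 is O(¬evacuate ⊃ ¬validate_waiver); contrapositively O(validate_waiver ⊃ evacuate). Since O(validate_waiver) holds, K gives O(evacuate).
From O(evacuate) and premise 6, O(evacuate ⊃ vacate_premises), we obtain O(vacate_premises).
The contrapositive of premise 9 (O(encrypt_affidavit ⊃ ¬vacate_premises)) is O(vacate_premises ⊃ ¬encrypt_affidavit), and O(vacate_premises) is already established, so O(¬encrypt_affidavit).
Premise 2 is O(badge_in ⊃ encrypt_affidavit); contrapositively O(¬encrypt_affidavit ⊃ ¬badge_in). Since O(¬encrypt_affidavit) holds, K gives O(¬badge_in).
Premise 10, O(¬forward_checklist ⊃ badge_in), contraposes to O(¬badge_in ⊃ forward_checklist); with O(¬badge_in) we get O(forward_checklist).
So O(forward_checklist) holds — forward_checklist is obligatory. None of the other listed options is made obligatory by any chain of premises.

forward_checklist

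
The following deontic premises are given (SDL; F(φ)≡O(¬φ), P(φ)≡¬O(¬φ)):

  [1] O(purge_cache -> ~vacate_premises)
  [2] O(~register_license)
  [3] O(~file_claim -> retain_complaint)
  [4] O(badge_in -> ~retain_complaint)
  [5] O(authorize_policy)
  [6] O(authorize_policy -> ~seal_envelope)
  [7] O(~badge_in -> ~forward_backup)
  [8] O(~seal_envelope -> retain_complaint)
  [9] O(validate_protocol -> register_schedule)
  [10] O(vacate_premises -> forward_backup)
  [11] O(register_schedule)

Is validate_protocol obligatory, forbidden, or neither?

Neither

Premise 9 is O(validate_protocol -> register_schedule); even if O(register_schedule) held, inferring O(validate_protocol) would be affirming the consequent — invalid.
No premise or chain of K-axiom applications forces O(validate_protocol), and none forces O(~validate_protocol). So validate_protocol is neither obligatory nor forbidden under these norms.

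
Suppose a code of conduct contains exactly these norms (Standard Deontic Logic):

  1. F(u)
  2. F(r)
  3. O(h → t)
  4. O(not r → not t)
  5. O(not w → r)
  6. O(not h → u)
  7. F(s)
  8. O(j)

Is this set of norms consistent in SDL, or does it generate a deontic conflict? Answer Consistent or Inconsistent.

Inconsistent

F(u) at premise 1 means O(not u).
The contrapositive of premise 6 (O(not h → u)) is O(not u → h), and O(not u) is already established, so O(h).
Premise 3 is O(h → t); since O(h), deontic closure gives O(t).
The contrapositive of premise 4 (O(not r → not t)) is O(t → r), and O(t) is already established, so O(r).
However, F(r) at premise 2 amounts to O(not r).
We now have both O(r) and O(not r) — r is simultaneously obligatory and forbidden, violating the D-axiom.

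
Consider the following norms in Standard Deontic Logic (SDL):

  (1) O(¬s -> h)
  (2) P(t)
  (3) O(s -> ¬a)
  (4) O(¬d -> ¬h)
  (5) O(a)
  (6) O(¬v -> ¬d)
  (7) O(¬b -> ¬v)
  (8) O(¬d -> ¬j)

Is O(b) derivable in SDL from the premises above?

Premise 5 gives O(a).
The contrapositive of premise 3 (O(s -> ¬a)) is O(a -> ¬s), and O(a) is already established, so O(¬s).
Premise 1 is O(¬s -> h); since O(¬s), deontic closure gives O(h).
Premise 4 is O(¬d -> ¬h); contrapositively O(h -> d). Since O(h) holds, K gives O(d).
Premise 6 is O(¬v -> ¬d); contrapositively O(d -> v). Since O(d) holds, K gives O(v).
Premise 7 is O(¬b -> ¬v); contrapositively O(v -> b). Since O(v) holds, K gives O(b).
Premises 2, 8 do not contribute to this derivation.
So O(b) follows.

Yes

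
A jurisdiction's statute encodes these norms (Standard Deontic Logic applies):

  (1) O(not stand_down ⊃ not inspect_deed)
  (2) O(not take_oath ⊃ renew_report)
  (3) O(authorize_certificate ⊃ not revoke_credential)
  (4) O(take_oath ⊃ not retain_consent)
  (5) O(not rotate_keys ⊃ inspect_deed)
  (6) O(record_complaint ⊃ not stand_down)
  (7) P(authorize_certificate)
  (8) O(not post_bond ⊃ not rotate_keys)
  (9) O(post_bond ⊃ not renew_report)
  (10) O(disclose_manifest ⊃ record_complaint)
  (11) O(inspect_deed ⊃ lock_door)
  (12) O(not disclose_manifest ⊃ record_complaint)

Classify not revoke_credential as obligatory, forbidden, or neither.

Premise 3 is O(authorize_certificate ⊃ not revoke_credential), but O(authorize_certificate) is not derivable from the premises (the permission P(authorize_certificate) asserts only not O(not authorize_certificate), not O(authorize_certificate)), so it does not yield O(not revoke_credential).
No premise or chain of K-axiom applications forces O(not revoke_credential), and none forces O(revoke_credential). So not revoke_credential is neither obligatory nor forbidden under these norms.

Neither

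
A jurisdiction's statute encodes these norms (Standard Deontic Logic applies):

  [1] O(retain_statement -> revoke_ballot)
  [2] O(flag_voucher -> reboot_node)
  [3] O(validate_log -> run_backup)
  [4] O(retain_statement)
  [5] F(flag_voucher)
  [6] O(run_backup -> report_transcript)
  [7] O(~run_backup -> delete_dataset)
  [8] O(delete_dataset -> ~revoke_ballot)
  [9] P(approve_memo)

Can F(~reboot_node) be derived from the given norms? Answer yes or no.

No

Premise 2 is O(flag_voucher -> reboot_node), but O(flag_voucher) is not derivable from the premises, so it does not yield O(reboot_node).
No other premise forces O(reboot_node). An ideal world satisfying every premise can still have ~reboot_node true, so F(~reboot_node) is not derivable.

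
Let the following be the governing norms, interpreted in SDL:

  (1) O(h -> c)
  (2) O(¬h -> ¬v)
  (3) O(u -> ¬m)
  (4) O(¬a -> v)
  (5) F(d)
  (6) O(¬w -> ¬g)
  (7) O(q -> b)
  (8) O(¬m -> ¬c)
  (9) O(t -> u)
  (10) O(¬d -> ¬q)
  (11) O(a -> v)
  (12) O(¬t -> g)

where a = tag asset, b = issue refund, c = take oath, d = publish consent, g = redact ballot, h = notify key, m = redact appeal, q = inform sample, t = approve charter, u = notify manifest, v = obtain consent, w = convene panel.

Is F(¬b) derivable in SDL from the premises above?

Premise 7 is O(q -> b), but O(q) is not derivable from the premises, so it does not yield O(b).
No other premise forces O(b). An ideal world satisfying every premise can still have ¬b true, so F(¬b) is not derivable.

No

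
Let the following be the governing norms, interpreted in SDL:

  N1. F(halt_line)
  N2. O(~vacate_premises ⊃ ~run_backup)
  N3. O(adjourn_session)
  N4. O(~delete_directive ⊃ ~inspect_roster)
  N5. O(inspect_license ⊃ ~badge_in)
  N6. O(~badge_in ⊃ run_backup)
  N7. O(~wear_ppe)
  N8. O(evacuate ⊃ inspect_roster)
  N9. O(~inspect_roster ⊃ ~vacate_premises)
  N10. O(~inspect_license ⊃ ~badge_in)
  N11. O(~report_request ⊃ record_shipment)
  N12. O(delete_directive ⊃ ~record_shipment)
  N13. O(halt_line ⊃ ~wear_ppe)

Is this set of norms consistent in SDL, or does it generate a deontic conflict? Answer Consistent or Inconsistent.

Consistent

Premise 13 is O(halt_line ⊃ ~wear_ppe); even if O(~wear_ppe) held, inferring O(halt_line) would be affirming the consequent — invalid.
So O(halt_line) is not derivable, and the apparent clash with O(~halt_line) does not arise.
A world satisfying every obligation exists (e.g. adjourn_session=true, badge_in=false, delete_directive=true, evacuate=false, halt_line=false, inspect_license=false, inspect_roster=true, record_shipment=false, report_request=true, run_backup=true, vacate_premises=true, wear_ppe=false); no atom is both obligatory and forbidden, so the set is consistent.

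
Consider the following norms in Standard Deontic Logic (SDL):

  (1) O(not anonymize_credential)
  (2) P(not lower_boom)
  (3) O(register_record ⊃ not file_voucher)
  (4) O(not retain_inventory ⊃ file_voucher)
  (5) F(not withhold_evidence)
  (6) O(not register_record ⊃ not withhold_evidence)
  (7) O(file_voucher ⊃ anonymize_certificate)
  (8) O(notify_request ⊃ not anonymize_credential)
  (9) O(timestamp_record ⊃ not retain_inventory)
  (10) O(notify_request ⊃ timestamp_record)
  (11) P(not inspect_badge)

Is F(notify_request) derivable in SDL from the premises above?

F(not withhold_evidence) at premise 5 means O(withhold_evidence).
The contrapositive of premise 6 (O(not register_record ⊃ not withhold_evidence)) is O(withhold_evidence ⊃ register_record), and O(withhold_evidence) is already established, so O(register_record).
Premise 3 is O(register_record ⊃ not file_voucher); since O(register_record), deontic closure gives O(not file_voucher).
Premise 4, O(not retain_inventory ⊃ file_voucher), contraposes to O(not file_voucher ⊃ retain_inventory); with O(not file_voucher) we get O(retain_inventory).
The contrapositive of premise 9 (O(timestamp_record ⊃ not retain_inventory)) is O(retain_inventory ⊃ not timestamp_record), and O(retain_inventory) is already established, so O(not timestamp_record).
The contrapositive of premise 10 (O(notify_request ⊃ timestamp_record)) is O(not timestamp_record ⊃ not notify_request), and O(not timestamp_record) is already established, so O(not notify_request).
Premises 1, 2, 7, 8, 11 do not contribute to this derivation.
So O(not notify_request) holds, i.e. F(notify_request). The claim follows.

Yes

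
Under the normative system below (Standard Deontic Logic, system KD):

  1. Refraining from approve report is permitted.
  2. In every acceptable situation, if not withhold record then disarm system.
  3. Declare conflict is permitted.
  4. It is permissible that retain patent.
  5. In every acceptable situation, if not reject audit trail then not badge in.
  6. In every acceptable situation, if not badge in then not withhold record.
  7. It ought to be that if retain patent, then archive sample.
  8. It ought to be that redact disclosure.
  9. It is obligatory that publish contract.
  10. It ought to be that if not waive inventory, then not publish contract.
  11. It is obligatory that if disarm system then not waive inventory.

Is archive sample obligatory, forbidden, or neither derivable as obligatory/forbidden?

Premise 7 is O(retain_patent → archive_sample), but O(retain_patent) is not derivable from the premises (the permission P(retain_patent) asserts only ¬O(¬retain_patent), not O(retain_patent)), so it does not yield O(archive_sample).
No premise or chain of K-axiom applications forces O(archive_sample), and none forces O(¬archive_sample). So archive_sample is neither obligatory nor forbidden under these norms.

Neither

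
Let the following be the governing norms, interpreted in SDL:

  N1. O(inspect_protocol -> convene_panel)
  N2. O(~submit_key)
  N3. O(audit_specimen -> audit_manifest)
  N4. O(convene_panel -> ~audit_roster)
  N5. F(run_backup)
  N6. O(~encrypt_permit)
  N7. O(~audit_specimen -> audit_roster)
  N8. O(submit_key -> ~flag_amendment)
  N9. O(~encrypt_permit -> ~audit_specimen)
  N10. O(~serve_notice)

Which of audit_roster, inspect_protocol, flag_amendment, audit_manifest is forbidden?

From premise 6 we have O(~encrypt_permit).
Premise 9 is O(~encrypt_permit -> ~audit_specimen); since O(~encrypt_permit), deontic closure gives O(~audit_specimen).
Premise 7 is O(~audit_specimen -> audit_roster); since O(~audit_specimen), deontic closure gives O(audit_roster).
Premise 4, O(convene_panel -> ~audit_roster), contraposes to O(audit_roster -> ~convene_panel); with O(audit_roster) we get O(~convene_panel).
Premise 1, O(inspect_protocol -> convene_panel), contraposes to O(~convene_panel -> ~inspect_protocol); with O(~convene_panel) we get O(~inspect_protocol).
So O(~inspect_protocol) holds, i.e. inspect_protocol is forbidden. None of the other listed options is forbidden under the premises.

inspect_protocol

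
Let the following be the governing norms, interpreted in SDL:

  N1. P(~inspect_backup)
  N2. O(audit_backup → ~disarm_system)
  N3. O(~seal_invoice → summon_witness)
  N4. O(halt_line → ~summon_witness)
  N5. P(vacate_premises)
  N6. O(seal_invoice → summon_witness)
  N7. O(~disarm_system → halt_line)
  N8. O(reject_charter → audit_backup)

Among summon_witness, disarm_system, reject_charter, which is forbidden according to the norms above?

Premises 3 and 6 cover both cases: O(~seal_invoice → summon_witness) and O(seal_invoice → summon_witness). Since ~seal_invoice ∨ seal_invoice is a tautology, O(summon_witness) follows.
Premise 4 is O(halt_line → ~summon_witness); contrapositively O(summon_witness → ~halt_line). Since O(summon_witness) holds, K gives O(~halt_line).
The contrapositive of premise 7 (O(~disarm_system → halt_line)) is O(~halt_line → disarm_system), and O(~halt_line) is already established, so O(disarm_system).
The contrapositive of premise 2 (O(audit_backup → ~disarm_system)) is O(disarm_system → ~audit_backup), and O(disarm_system) is already established, so O(~audit_backup).
Premise 8, O(reject_charter → audit_backup), contraposes to O(~audit_backup → ~reject_charter); with O(~audit_backup) we get O(~reject_charter).
So O(~reject_charter) holds, i.e. reject_charter is forbidden. None of the other listed options is forbidden under the premises.

reject_charter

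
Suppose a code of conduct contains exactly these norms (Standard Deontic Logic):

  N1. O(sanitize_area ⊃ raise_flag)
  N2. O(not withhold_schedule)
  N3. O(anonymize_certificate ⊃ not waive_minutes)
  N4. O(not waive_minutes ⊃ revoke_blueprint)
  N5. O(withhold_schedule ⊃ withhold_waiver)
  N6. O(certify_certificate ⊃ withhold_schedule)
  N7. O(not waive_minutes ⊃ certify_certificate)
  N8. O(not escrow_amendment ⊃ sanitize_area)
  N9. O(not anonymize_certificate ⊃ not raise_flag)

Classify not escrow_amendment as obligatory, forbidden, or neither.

Forbidden

Premise 2 states O(not withhold_schedule) outright.
The contrapositive of premise 6 (O(certify_certificate ⊃ withhold_schedule)) is O(not withhold_schedule ⊃ not certify_certificate), and O(not withhold_schedule) is already established, so O(not certify_certificate).
The contrapositive of premise 7 (O(not waive_minutes ⊃ certify_certificate)) is O(not certify_certificate ⊃ waive_minutes), and O(not certify_certificate) is already established, so O(waive_minutes).
Premise 3 is O(anonymize_certificate ⊃ not waive_minutes); contrapositively O(waive_minutes ⊃ not anonymize_certificate). Since O(waive_minutes) holds, K gives O(not anonymize_certificate).
With premise 9, O(not anonymize_certificate ⊃ not raise_flag), the K-axiom yields O(not raise_flag).
Premise 1 is O(sanitize_area ⊃ raise_flag); contrapositively O(not raise_flag ⊃ not sanitize_area). Since O(not raise_flag) holds, K gives O(not sanitize_area).
The contrapositive of premise 8 (O(not escrow_amendment ⊃ sanitize_area)) is O(not sanitize_area ⊃ escrow_amendment), and O(not sanitize_area) is already established, so O(escrow_amendment).
Premises 4, 5 do not contribute to this derivation.
Thus O(escrow_amendment), which is F(not escrow_amendment): not escrow_amendment is forbidden.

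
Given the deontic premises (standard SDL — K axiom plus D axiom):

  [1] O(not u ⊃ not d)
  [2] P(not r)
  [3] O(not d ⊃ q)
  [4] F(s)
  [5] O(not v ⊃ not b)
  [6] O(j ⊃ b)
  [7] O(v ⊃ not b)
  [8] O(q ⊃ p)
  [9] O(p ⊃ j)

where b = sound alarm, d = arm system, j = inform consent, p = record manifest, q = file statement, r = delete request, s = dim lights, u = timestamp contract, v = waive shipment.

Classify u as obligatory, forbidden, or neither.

Premises 5 and 7 are O(not v ⊃ not b) and O(v ⊃ not b); every ideal world satisfies not v or v, so in either case not b holds — hence O(not b).
Premise 6, O(j ⊃ b), contraposes to O(not b ⊃ not j); with O(not b) we get O(not j).
Premise 9, O(p ⊃ j), contraposes to O(not j ⊃ not p); with O(not j) we get O(not p).
Premise 8, O(q ⊃ p), contraposes to O(not p ⊃ not q); with O(not p) we get O(not q).
Premise 3 is O(not d ⊃ q); contrapositively O(not q ⊃ d). Since O(not q) holds, K gives O(d).
The contrapositive of premise 1 (O(not u ⊃ not d)) is O(d ⊃ u), and O(d) is already established, so O(u).
Premises 2, 4 do not contribute to this derivation.
Hence u is obligatory.

Obligatory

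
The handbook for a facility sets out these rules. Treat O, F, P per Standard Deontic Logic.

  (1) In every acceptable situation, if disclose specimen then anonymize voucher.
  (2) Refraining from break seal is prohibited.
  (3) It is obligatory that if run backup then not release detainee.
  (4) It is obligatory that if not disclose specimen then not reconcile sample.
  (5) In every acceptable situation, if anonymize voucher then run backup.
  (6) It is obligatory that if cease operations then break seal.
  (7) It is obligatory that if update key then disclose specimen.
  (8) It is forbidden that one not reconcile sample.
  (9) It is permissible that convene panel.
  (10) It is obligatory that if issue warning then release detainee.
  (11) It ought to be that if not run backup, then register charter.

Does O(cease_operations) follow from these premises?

Premise 6 is O(cease_operations → break_seal); even if O(break_seal) held, inferring O(cease_operations) would be affirming the consequent — invalid.
No other premise forces O(cease_operations). An ideal world satisfying every premise can still have cease_operations false, so O(cease_operations) is not derivable.

No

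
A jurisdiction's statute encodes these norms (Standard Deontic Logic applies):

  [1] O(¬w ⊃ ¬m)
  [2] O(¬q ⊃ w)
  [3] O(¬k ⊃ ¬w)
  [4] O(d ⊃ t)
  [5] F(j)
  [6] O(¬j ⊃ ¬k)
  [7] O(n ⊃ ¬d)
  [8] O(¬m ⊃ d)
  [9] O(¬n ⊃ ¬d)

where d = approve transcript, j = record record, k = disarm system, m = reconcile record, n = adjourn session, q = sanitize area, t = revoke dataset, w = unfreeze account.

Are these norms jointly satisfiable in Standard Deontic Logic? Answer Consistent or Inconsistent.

Inconsistent

Premises 7 and 9 cover both cases: O(n ⊃ ¬d) and O(¬n ⊃ ¬d). Since n ∨ ¬n is a tautology, O(¬d) follows.
Premise 8, O(¬m ⊃ d), contraposes to O(¬d ⊃ m); with O(¬d) we get O(m).
The contrapositive of premise 1 (O(¬w ⊃ ¬m)) is O(m ⊃ w), and O(m) is already established, so O(w).
Premise 3 is O(¬k ⊃ ¬w); contrapositively O(w ⊃ k). Since O(w) holds, K gives O(k).
Premise 6, O(¬j ⊃ ¬k), contraposes to O(k ⊃ j); with O(k) we get O(j).
Yet premise 5 is F(j), i.e. O(¬j).
We now have both O(j) and O(¬j) — j is simultaneously obligatory and forbidden, violating the D-axiom.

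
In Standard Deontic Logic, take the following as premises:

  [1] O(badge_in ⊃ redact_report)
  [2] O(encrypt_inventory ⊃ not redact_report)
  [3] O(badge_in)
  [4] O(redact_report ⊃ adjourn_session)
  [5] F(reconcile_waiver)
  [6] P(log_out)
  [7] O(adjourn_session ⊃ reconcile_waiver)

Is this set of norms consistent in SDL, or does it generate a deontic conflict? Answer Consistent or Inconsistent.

Premise 5, F(reconcile_waiver), is equivalent to O(not reconcile_waiver).
Premise 7, O(adjourn_session ⊃ reconcile_waiver), contraposes to O(not reconcile_waiver ⊃ not adjourn_session); with O(not reconcile_waiver) we get O(not adjourn_session).
Premise 4, O(redact_report ⊃ adjourn_session), contraposes to O(not adjourn_session ⊃ not redact_report); with O(not adjourn_session) we get O(not redact_report).
Premise 1 is O(badge_in ⊃ redact_report); contrapositively O(not redact_report ⊃ not badge_in). Since O(not redact_report) holds, K gives O(not badge_in).
But premise 3 directly asserts O(badge_in).
We now have both O(not badge_in) and O(badge_in) — badge_in is simultaneously obligatory and forbidden, violating the D-axiom.

Inconsistent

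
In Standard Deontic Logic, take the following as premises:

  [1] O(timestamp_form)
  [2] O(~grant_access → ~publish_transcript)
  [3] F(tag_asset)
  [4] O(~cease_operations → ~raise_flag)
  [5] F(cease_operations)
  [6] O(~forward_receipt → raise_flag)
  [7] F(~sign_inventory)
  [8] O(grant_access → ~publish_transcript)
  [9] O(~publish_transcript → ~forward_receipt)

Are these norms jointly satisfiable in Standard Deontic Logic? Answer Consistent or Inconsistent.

Inconsistent

By case analysis on ~grant_access: premise 2 gives O(~grant_access → ~publish_transcript) and premise 8 gives O(grant_access → ~publish_transcript), so O(~publish_transcript) either way.
From O(~publish_transcript) and premise 9, O(~publish_transcript → ~forward_receipt), we obtain O(~forward_receipt).
With premise 6, O(~forward_receipt → raise_flag), the K-axiom yields O(raise_flag).
Premise 4, O(~cease_operations → ~raise_flag), contraposes to O(raise_flag → cease_operations); with O(raise_flag) we get O(cease_operations).
Yet premise 5 is F(cease_operations), i.e. O(~cease_operations).
We now have both O(cease_operations) and O(~cease_operations) — cease_operations is simultaneously obligatory and forbidden, violating the D-axiom.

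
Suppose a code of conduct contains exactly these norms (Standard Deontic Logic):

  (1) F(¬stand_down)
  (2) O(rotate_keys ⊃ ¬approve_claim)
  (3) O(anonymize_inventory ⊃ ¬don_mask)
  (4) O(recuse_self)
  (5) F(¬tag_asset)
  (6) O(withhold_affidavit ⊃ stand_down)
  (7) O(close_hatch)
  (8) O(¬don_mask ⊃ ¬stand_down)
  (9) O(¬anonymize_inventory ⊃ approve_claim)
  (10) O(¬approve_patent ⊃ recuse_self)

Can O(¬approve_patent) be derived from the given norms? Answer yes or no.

No

Premise 10 is O(¬approve_patent ⊃ recuse_self); even if O(recuse_self) held, inferring O(¬approve_patent) would be affirming the consequent — invalid.
No other premise forces O(¬approve_patent). An ideal world satisfying every premise can still have ¬approve_patent false, so O(¬approve_patent) is not derivable.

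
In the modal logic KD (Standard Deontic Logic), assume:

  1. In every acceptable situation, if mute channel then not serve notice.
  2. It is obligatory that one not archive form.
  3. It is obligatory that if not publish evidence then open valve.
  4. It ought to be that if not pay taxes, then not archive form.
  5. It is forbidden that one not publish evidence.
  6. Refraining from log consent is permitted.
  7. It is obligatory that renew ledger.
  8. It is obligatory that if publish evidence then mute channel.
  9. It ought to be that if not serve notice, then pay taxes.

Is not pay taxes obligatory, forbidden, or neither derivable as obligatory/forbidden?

Premise 5, F(¬publish_evidence), is equivalent to O(publish_evidence).
With premise 8, O(publish_evidence → mute_channel), the K-axiom yields O(mute_channel).
From O(mute_channel) and premise 1, O(mute_channel → ¬serve_notice), we obtain O(¬serve_notice).
With premise 9, O(¬serve_notice → pay_taxes), the K-axiom yields O(pay_taxes).
Premises 2, 3, 4, 6, 7 do not contribute to this derivation.
Thus O(pay_taxes), which is F(¬pay_taxes): ¬pay_taxes is forbidden.

Forbidden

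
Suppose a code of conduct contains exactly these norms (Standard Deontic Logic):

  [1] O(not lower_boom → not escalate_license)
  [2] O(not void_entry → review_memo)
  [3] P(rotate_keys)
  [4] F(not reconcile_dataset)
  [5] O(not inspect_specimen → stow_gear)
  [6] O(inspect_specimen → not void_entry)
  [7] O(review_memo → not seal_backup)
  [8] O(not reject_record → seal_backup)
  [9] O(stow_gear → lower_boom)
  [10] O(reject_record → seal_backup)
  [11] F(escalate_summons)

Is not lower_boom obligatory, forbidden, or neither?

Premises 10 and 8 are O(reject_record → seal_backup) and O(not reject_record → seal_backup); every ideal world satisfies reject_record or not reject_record, so in either case seal_backup holds — hence O(seal_backup).
Premise 7 is O(review_memo → not seal_backup); contrapositively O(seal_backup → not review_memo). Since O(seal_backup) holds, K gives O(not review_memo).
Premise 2, O(not void_entry → review_memo), contraposes to O(not review_memo → void_entry); with O(not review_memo) we get O(void_entry).
Premise 6 is O(inspect_specimen → not void_entry); contrapositively O(void_entry → not inspect_specimen). Since O(void_entry) holds, K gives O(not inspect_specimen).
Premise 5 is O(not inspect_specimen → stow_gear); since O(not inspect_specimen), deontic closure gives O(stow_gear).
From O(stow_gear) and premise 9, O(stow_gear → lower_boom), we obtain O(lower_boom).
Premises 1, 3, 4, 11 do not contribute to this derivation.
Thus O(lower_boom), which is F(not lower_boom): not lower_boom is forbidden.

Forbidden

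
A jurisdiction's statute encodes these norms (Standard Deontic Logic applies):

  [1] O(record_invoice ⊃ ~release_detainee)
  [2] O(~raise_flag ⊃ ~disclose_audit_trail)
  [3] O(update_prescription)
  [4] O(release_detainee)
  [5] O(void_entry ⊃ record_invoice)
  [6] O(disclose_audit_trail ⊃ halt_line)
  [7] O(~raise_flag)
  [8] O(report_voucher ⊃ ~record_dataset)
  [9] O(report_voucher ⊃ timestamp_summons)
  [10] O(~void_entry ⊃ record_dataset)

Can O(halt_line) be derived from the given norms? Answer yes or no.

No

Premise 6 is O(disclose_audit_trail ⊃ halt_line), but O(disclose_audit_trail) is not derivable from the premises, so it does not yield O(halt_line).
No other premise forces O(halt_line). An ideal world satisfying every premise can still have halt_line false, so O(halt_line) is not derivable.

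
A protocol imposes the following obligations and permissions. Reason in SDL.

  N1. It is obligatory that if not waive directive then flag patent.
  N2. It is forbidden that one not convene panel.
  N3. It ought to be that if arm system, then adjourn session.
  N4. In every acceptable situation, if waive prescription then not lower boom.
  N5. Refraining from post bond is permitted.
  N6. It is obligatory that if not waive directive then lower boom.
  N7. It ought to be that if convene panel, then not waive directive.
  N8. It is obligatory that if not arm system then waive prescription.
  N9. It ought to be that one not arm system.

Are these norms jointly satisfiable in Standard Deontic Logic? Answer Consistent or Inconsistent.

Premise 9 gives O(¬arm_system).
From O(¬arm_system) and premise 8, O(¬arm_system → waive_prescription), we obtain O(waive_prescription).
From O(waive_prescription) and premise 4, O(waive_prescription → ¬lower_boom), we obtain O(¬lower_boom).
Premise 6, O(¬waive_directive → lower_boom), contraposes to O(¬lower_boom → waive_directive); with O(¬lower_boom) we get O(waive_directive).
Premise 7 is O(convene_panel → ¬waive_directive); contrapositively O(waive_directive → ¬convene_panel). Since O(waive_directive) holds, K gives O(¬convene_panel).
However, F(¬convene_panel) at premise 2 amounts to O(convene_panel).
We now have both O(¬convene_panel) and O(convene_panel) — convene_panel is simultaneously obligatory and forbidden, violating the D-axiom.

Inconsistent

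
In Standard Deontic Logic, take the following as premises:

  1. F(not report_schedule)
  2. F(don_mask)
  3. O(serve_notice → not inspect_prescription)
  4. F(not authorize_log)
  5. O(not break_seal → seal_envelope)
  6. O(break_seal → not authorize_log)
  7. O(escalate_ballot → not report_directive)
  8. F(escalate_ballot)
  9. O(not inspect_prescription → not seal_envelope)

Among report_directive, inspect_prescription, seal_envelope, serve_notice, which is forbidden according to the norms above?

serve_notice

F(not authorize_log) at premise 4 means O(authorize_log).
Premise 6, O(break_seal → not authorize_log), contraposes to O(authorize_log → not break_seal); with O(authorize_log) we get O(not break_seal).
From O(not break_seal) and premise 5, O(not break_seal → seal_envelope), we obtain O(seal_envelope).
Premise 9, O(not inspect_prescription → not seal_envelope), contraposes to O(seal_envelope → inspect_prescription); with O(seal_envelope) we get O(inspect_prescription).
Premise 3, O(serve_notice → not inspect_prescription), contraposes to O(inspect_prescription → not serve_notice); with O(inspect_prescription) we get O(not serve_notice).
So O(not serve_notice) holds, i.e. serve_notice is forbidden. None of the other listed options is forbidden under the premises.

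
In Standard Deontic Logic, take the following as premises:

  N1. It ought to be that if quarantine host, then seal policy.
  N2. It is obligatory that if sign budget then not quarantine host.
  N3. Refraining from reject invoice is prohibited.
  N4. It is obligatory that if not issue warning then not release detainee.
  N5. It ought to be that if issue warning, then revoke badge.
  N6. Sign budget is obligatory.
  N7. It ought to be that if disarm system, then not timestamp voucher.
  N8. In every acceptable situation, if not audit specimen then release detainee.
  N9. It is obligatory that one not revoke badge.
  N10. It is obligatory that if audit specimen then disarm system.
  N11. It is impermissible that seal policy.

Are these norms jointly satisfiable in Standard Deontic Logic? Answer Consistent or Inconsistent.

Premise 1 is O(quarantine_host → seal_policy), but O(quarantine_host) is not derivable from the premises, so it does not yield O(seal_policy).
So O(seal_policy) is not derivable, and the apparent clash with O(¬seal_policy) does not arise.
A world satisfying every obligation exists (e.g. audit_specimen=true, disarm_system=true, issue_warning=false, quarantine_host=false, reject_invoice=true, release_detainee=false, revoke_badge=false, seal_policy=false, sign_budget=true, timestamp_voucher=false); no atom is both obligatory and forbidden, so the set is consistent.

Consistent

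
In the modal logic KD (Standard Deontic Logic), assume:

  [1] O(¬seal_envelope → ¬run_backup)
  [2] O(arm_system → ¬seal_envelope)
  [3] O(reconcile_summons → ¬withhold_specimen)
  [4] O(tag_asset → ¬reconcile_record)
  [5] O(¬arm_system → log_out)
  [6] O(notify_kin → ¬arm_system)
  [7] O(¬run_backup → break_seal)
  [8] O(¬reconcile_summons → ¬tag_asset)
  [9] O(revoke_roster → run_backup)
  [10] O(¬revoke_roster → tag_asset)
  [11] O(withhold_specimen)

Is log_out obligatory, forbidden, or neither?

Obligatory

From premise 11 we have O(withhold_specimen).
The contrapositive of premise 3 (O(reconcile_summons → ¬withhold_specimen)) is O(withhold_specimen → ¬reconcile_summons), and O(withhold_specimen) is already established, so O(¬reconcile_summons).
From O(¬reconcile_summons) and premise 8, O(¬reconcile_summons → ¬tag_asset), we obtain O(¬tag_asset).
Premise 10 is O(¬revoke_roster → tag_asset); contrapositively O(¬tag_asset → revoke_roster). Since O(¬tag_asset) holds, K gives O(revoke_roster).
Premise 9 is O(revoke_roster → run_backup); since O(revoke_roster), deontic closure gives O(run_backup).
Premise 1, O(¬seal_envelope → ¬run_backup), contraposes to O(run_backup → seal_envelope); with O(run_backup) we get O(seal_envelope).
Premise 2 is O(arm_system → ¬seal_envelope); contrapositively O(seal_envelope → ¬arm_system). Since O(seal_envelope) holds, K gives O(¬arm_system).
With premise 5, O(¬arm_system → log_out), the K-axiom yields O(log_out).
Premises 4, 6, 7 do not contribute to this derivation.
Hence log_out is obligatory.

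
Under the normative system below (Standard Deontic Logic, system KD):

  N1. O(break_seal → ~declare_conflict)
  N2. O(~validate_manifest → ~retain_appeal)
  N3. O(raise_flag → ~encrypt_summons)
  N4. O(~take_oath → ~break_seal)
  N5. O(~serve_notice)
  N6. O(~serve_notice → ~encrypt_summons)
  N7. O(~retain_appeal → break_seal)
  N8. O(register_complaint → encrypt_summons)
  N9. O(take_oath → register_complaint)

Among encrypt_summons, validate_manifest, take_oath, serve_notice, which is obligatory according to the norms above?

validate_manifest

From premise 5 we have O(~serve_notice).
Premise 6 is O(~serve_notice → ~encrypt_summons); since O(~serve_notice), deontic closure gives O(~encrypt_summons).
Premise 8, O(register_complaint → encrypt_summons), contraposes to O(~encrypt_summons → ~register_complaint); with O(~encrypt_summons) we get O(~register_complaint).
Premise 9 is O(take_oath → register_complaint); contrapositively O(~register_complaint → ~take_oath). Since O(~register_complaint) holds, K gives O(~take_oath).
Applying K to premise 4 (O(~take_oath → ~break_seal)) and O(~take_oath) yields O(~break_seal).
Premise 7 is O(~retain_appeal → break_seal); contrapositively O(~break_seal → retain_appeal). Since O(~break_seal) holds, K gives O(retain_appeal).
Premise 2 is O(~validate_manifest → ~retain_appeal); contrapositively O(retain_appeal → validate_manifest). Since O(retain_appeal) holds, K gives O(validate_manifest).
So O(validate_manifest) holds — validate_manifest is obligatory. None of the other listed options is made obligatory by any chain of premises.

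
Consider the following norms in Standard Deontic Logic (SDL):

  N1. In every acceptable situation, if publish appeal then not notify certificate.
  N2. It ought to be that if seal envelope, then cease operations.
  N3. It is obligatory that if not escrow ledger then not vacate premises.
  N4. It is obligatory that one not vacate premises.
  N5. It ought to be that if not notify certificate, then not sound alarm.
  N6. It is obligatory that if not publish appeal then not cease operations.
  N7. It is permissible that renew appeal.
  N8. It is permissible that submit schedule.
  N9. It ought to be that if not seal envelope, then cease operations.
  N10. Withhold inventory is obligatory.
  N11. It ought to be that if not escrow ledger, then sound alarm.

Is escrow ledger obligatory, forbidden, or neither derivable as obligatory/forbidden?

Premises 2 and 9 cover both cases: O(seal_envelope → cease_operations) and O(¬seal_envelope → cease_operations). Since seal_envelope ∨ ¬seal_envelope is a tautology, O(cease_operations) follows.
The contrapositive of premise 6 (O(¬publish_appeal → ¬cease_operations)) is O(cease_operations → publish_appeal), and O(cease_operations) is already established, so O(publish_appeal).
From O(publish_appeal) and premise 1, O(publish_appeal → ¬notify_certificate), we obtain O(¬notify_certificate).
Premise 5 is O(¬notify_certificate → ¬sound_alarm); since O(¬notify_certificate), deontic closure gives O(¬sound_alarm).
The contrapositive of premise 11 (O(¬escrow_ledger → sound_alarm)) is O(¬sound_alarm → escrow_ledger), and O(¬sound_alarm) is already established, so O(escrow_ledger).
Premises 3, 4, 7, 8, 10 do not contribute to this derivation.
Hence escrow_ledger is obligatory.

Obligatory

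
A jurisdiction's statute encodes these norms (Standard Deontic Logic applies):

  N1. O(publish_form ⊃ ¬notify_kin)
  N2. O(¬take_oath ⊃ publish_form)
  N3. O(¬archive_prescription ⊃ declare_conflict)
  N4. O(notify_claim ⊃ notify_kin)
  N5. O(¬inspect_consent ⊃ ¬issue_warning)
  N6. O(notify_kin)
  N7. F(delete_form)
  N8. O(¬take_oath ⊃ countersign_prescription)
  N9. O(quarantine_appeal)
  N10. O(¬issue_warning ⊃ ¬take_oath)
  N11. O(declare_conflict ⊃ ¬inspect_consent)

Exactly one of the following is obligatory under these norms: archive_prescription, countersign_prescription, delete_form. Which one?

Premise 6 gives O(notify_kin).
Premise 1, O(publish_form ⊃ ¬notify_kin), contraposes to O(notify_kin ⊃ ¬publish_form); with O(notify_kin) we get O(¬publish_form).
Premise 2, O(¬take_oath ⊃ publish_form), contraposes to O(¬publish_form ⊃ take_oath); with O(¬publish_form) we get O(take_oath).
Premise 10 is O(¬issue_warning ⊃ ¬take_oath); contrapositively O(take_oath ⊃ issue_warning). Since O(take_oath) holds, K gives O(issue_warning).
Premise 5 is O(¬inspect_consent ⊃ ¬issue_warning); contrapositively O(issue_warning ⊃ inspect_consent). Since O(issue_warning) holds, K gives O(inspect_consent).
Premise 11, O(declare_conflict ⊃ ¬inspect_consent), contraposes to O(inspect_consent ⊃ ¬declare_conflict); with O(inspect_consent) we get O(¬declare_conflict).
The contrapositive of premise 3 (O(¬archive_prescription ⊃ declare_conflict)) is O(¬declare_conflict ⊃ archive_prescription), and O(¬declare_conflict) is already established, so O(archive_prescription).
So O(archive_prescription) holds — archive_prescription is obligatory. None of the other listed options is made obligatory by any chain of premises.

archive_prescription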